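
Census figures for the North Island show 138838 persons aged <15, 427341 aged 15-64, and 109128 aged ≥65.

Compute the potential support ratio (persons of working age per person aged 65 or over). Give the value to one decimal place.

Potential support ratio = 427341 / 109128 = 3.9

Potential support ratio: 3.9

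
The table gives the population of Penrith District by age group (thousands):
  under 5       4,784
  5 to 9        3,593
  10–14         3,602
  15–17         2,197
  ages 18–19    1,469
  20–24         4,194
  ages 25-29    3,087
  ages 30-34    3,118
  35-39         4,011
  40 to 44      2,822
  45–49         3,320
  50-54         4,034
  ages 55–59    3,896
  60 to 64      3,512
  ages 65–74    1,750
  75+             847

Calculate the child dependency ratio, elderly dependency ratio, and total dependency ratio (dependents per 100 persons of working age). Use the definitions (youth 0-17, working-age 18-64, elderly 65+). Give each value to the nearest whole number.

Youth dependency ratio: 42
Old-age dependency ratio: 8
Total dependency ratio: 50

0–17: 4,784 + 3,593 + 3,602 + 2,197 = 14,176
18–64: 1,469 + 4,194 + 3,087 + 3,118 + 4,011 + 2,822 + 3,320 + 4,034 + 3,896 + 3,512 = 33,463
65+: 1,750 + 847 = 2,597
Youth dependency ratio = 14,176 / 33,463 × 100 = 42
Old-age dependency ratio = 2,597 / 33,463 × 100 = 8
Total dependency ratio = (14,176 + 2,597) / 33,463 × 100 = 16,773 / 33,463 × 100 = 50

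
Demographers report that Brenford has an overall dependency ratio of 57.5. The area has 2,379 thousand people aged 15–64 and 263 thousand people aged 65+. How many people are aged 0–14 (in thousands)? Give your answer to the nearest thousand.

Total dependency ratio = (youth + elderly) / working-age × 100
57.5 = (Y + 263) / 2,379 × 100
⇒ 1,105

Aged 0–14: 1,105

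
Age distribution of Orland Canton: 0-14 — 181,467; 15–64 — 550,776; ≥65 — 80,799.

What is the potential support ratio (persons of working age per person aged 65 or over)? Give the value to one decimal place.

Potential support ratio = 550,776 / 80,799 = 6.8

Potential support ratio: 6.8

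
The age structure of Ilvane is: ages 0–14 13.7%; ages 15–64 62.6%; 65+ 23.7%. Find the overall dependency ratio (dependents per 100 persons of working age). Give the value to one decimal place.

Total dependency ratio = (13.7 + 23.7) / 62.6 × 100 = 37.4 / 62.6 × 100 = 59.7

Total dependency ratio: 59.7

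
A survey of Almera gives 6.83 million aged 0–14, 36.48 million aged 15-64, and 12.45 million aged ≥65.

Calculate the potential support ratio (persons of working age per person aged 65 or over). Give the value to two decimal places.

Potential support ratio: 2.93

Potential support ratio = 36.48 / 12.45 = 2.93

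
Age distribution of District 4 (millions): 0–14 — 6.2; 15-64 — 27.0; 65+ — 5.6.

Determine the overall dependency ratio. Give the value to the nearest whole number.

Total dependency ratio: 44

Total dependency ratio = (6.2 + 5.6) / 27.0 × 100 = 11.8 / 27.0 × 100 = 44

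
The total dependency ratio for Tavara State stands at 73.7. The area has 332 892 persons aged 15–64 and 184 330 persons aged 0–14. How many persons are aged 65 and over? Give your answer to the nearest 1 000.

Total dependency ratio = (youth + elderly) / working-age × 100
73.7 = (184 330 + E) / 332 892 × 100
⇒ 61 000

Aged 65 and over: 61 000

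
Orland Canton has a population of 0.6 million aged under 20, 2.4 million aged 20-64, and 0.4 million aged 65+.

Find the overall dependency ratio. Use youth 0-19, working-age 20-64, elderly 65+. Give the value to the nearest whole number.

Total dependency ratio = (0.6 + 0.4) / 2.4 × 100 = 1.0 / 2.4 × 100 = 42

Total dependency ratio: 42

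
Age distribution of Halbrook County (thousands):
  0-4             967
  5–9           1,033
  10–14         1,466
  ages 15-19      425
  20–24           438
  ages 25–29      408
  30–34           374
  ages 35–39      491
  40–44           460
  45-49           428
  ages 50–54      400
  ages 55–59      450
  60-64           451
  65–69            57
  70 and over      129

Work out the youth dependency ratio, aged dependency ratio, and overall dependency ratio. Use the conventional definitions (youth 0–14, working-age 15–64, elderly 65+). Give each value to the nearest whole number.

Youth dependency ratio: 80
Old-age dependency ratio: 4
Total dependency ratio: 84

0–14: 967 + 1,033 + 1,466 = 3,466
15–64: 425 + 438 + 408 + 374 + 491 + 460 + 428 + 400 + 450 + 451 = 4,325
65+: 57 + 129 = 186
Youth dependency ratio = 3,466 / 4,325 × 100 = 80
Old-age dependency ratio = 186 / 4,325 × 100 = 4
Total dependency ratio = (3,466 + 186) / 4,325 × 100 = 3,652 / 4,325 × 100 = 84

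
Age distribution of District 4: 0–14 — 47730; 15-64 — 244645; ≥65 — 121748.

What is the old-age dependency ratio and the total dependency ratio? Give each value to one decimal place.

Old-age dependency ratio = 121748 / 244645 × 100 = 49.8
Total dependency ratio = (47730 + 121748) / 244645 × 100 = 169478 / 244645 × 100 = 69.3

Old-age dependency ratio: 49.8
Total dependency ratio: 69.3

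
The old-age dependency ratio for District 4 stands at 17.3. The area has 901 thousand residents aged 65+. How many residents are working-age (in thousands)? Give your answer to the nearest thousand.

Old-age dependency ratio = elderly / working-age × 100
17.3 = 901 / W × 100
⇒ 5,208

Working-age: 5,208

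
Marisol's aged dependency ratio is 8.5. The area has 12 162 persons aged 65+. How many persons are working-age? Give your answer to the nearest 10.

Old-age dependency ratio = elderly / working-age × 100
8.5 = 12 162 / W × 100
⇒ 143 080

Working-age: 143 080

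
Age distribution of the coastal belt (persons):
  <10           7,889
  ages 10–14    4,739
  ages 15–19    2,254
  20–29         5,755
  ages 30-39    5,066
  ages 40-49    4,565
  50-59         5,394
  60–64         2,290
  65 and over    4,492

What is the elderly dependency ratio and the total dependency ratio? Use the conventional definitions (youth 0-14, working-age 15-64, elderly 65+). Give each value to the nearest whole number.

Old-age dependency ratio: 18
Total dependency ratio: 68

0–14: 7,889 + 4,739 = 12,628
15–64: 2,254 + 5,755 + 5,066 + 4,565 + 5,394 + 2,290 = 25,324
65+: 4,492
Old-age dependency ratio = 4,492 / 25,324 × 100 = 18
Total dependency ratio = (12,628 + 4,492) / 25,324 × 100 = 17,120 / 25,324 × 100 = 68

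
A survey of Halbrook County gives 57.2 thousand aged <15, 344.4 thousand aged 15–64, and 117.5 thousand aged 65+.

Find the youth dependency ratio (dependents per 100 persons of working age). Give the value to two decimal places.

Youth dependency ratio: 16.61

Youth dependency ratio = 57.2 / 344.4 × 100 = 16.61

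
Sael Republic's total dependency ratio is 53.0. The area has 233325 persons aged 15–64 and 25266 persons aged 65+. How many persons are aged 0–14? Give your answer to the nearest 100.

Aged 0–14: 98400

Total dependency ratio = (youth + elderly) / working-age × 100
53.0 = (Y + 25266) / 233325 × 100
⇒ 98400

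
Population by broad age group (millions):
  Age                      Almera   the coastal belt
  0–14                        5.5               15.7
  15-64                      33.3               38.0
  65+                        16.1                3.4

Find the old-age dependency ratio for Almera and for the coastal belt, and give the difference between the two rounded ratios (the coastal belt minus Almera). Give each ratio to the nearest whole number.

Almera: 48
the coastal belt: 9
Difference: -39

Almera: 16.1 / 33.3 × 100 = 48
the coastal belt: 3.4 / 38.0 × 100 = 9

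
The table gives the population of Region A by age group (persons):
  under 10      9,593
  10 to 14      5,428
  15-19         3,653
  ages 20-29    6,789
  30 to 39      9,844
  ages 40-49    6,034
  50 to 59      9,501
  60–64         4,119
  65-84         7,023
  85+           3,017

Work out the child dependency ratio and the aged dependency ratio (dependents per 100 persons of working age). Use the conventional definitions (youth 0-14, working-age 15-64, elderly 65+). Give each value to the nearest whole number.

Youth dependency ratio: 38
Old-age dependency ratio: 25

0–14: 9,593 + 5,428 = 15,021
15–64: 3,653 + 6,789 + 9,844 + 6,034 + 9,501 + 4,119 = 39,940
65+: 7,023 + 3,017 = 10,040
Youth dependency ratio = 15,021 / 39,940 × 100 = 38
Old-age dependency ratio = 10,040 / 39,940 × 100 = 25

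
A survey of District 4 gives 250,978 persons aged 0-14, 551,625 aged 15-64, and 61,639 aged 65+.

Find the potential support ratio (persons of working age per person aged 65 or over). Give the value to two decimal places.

Potential support ratio: 8.95

Potential support ratio = 551,625 / 61,639 = 8.95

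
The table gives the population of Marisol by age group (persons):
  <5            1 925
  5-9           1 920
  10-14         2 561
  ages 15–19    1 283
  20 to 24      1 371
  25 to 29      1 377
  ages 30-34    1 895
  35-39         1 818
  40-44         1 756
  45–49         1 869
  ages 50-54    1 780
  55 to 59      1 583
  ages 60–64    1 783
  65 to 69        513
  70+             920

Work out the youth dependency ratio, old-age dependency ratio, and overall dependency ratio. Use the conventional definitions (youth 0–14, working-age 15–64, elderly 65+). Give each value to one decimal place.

0–14: 1 925 + 1 920 + 2 561 = 6 406
15–64: 1 283 + 1 371 + 1 377 + 1 895 + 1 818 + 1 756 + 1 869 + 1 780 + 1 583 + 1 783 = 16 515
65+: 513 + 920 = 1 433
Youth dependency ratio = 6 406 / 16 515 × 100 = 38.8
Old-age dependency ratio = 1 433 / 16 515 × 100 = 8.7
Total dependency ratio = (6 406 + 1 433) / 16 515 × 100 = 7 839 / 16 515 × 100 = 47.5

Youth dependency ratio: 38.8
Old-age dependency ratio: 8.7
Total dependency ratio: 47.5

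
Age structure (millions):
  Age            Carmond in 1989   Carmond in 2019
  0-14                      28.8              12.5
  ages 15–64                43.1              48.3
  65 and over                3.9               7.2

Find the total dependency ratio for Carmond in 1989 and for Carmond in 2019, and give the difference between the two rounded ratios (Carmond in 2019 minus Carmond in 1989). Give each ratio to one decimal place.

Carmond in 1989: 75.9
Carmond in 2019: 40.8
Difference: -35.1

Carmond in 1989: (28.8 + 3.9) / 43.1 × 100 = 32.7 / 43.1 × 100 = 75.9
Carmond in 2019: (12.5 + 7.2) / 48.3 × 100 = 19.7 / 48.3 × 100 = 40.8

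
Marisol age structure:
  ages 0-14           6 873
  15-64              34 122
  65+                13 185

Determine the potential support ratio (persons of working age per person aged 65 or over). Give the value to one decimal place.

Potential support ratio: 2.6

Potential support ratio = 34 122 / 13 185 = 2.6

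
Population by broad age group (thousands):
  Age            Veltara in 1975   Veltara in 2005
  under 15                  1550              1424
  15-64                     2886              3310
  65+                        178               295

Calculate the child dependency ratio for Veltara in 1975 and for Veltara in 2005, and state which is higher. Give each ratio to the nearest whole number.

Veltara in 1975: 1550 / 2886 × 100 = 54
Veltara in 2005: 1424 / 3310 × 100 = 43

Veltara in 1975: 54
Veltara in 2005: 43
Higher: Veltara in 1975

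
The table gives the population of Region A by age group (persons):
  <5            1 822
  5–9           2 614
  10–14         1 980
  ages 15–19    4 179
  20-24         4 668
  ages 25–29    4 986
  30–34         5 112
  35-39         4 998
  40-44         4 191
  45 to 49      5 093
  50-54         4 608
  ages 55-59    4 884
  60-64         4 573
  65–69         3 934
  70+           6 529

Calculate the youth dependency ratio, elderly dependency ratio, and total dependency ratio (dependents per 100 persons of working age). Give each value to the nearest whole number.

0–14: 1 822 + 2 614 + 1 980 = 6 416
15–64: 4 179 + 4 668 + 4 986 + 5 112 + 4 998 + 4 191 + 5 093 + 4 608 + 4 884 + 4 573 = 47 292
65+: 3 934 + 6 529 = 10 463
Youth dependency ratio = 6 416 / 47 292 × 100 = 14
Old-age dependency ratio = 10 463 / 47 292 × 100 = 22
Total dependency ratio = (6 416 + 10 463) / 47 292 × 100 = 16 879 / 47 292 × 100 = 36

Youth dependency ratio: 14
Old-age dependency ratio: 22
Total dependency ratio: 36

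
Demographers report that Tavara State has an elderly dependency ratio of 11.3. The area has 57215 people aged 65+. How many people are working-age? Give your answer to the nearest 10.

Old-age dependency ratio = elderly / working-age × 100
11.3 = 57215 / W × 100
⇒ 506330

Working-age: 506330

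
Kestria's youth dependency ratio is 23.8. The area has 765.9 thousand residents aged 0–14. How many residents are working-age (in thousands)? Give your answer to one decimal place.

Youth dependency ratio = youth / working-age × 100
23.8 = 765.9 / W × 100
⇒ 3 218.1

Working-age: 3 218.1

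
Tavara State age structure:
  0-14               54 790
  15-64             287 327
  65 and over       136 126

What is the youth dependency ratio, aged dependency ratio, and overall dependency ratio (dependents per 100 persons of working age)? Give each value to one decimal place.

Youth dependency ratio: 19.1
Old-age dependency ratio: 47.4
Total dependency ratio: 66.4

Youth dependency ratio = 54 790 / 287 327 × 100 = 19.1
Old-age dependency ratio = 136 126 / 287 327 × 100 = 47.4
Total dependency ratio = (54 790 + 136 126) / 287 327 × 100 = 190 916 / 287 327 × 100 = 66.4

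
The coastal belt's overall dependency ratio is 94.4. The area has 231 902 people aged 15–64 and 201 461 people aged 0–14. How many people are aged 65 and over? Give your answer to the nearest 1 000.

Total dependency ratio = (youth + elderly) / working-age × 100
94.4 = (201 461 + E) / 231 902 × 100
⇒ 17 000

Aged 65 and over: 17 000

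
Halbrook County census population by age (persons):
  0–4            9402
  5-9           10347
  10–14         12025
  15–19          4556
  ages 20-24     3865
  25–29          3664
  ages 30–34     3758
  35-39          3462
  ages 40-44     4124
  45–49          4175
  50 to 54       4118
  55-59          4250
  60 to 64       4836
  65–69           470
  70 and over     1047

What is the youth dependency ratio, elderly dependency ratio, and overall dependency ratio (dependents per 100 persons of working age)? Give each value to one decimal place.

Youth dependency ratio: 77.9
Old-age dependency ratio: 3.7
Total dependency ratio: 81.6

0–14: 9402 + 10347 + 12025 = 31774
15–64: 4556 + 3865 + 3664 + 3758 + 3462 + 4124 + 4175 + 4118 + 4250 + 4836 = 40808
65+: 470 + 1047 = 1517
Youth dependency ratio = 31774 / 40808 × 100 = 77.9
Old-age dependency ratio = 1517 / 40808 × 100 = 3.7
Total dependency ratio = (31774 + 1517) / 40808 × 100 = 33291 / 40808 × 100 = 81.6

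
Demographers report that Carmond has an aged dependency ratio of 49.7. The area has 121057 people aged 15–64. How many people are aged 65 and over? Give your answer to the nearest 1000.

Old-age dependency ratio = elderly / working-age × 100
49.7 = E / 121057 × 100
⇒ 60000

Aged 65 and over: 60000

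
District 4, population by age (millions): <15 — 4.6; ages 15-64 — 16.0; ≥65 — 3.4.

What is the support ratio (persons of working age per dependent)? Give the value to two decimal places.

Support ratio: 2.00

Support ratio = 16.0 / (4.6 + 3.4) = 16.0 / 8.0 = 2.00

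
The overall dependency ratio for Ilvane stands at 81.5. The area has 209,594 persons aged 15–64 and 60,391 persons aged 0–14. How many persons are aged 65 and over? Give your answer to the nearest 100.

Aged 65 and over: 110,400

Total dependency ratio = (youth + elderly) / working-age × 100
81.5 = (60,391 + E) / 209,594 × 100
⇒ 110,400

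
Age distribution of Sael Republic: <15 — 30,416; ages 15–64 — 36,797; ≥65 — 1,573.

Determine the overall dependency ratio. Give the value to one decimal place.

Total dependency ratio: 86.9

Total dependency ratio = (30,416 + 1,573) / 36,797 × 100 = 31,989 / 36,797 × 100 = 86.9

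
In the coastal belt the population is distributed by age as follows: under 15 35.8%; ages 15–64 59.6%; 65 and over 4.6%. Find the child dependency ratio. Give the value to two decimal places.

Youth dependency ratio: 60.07

Youth dependency ratio = 35.8 / 59.6 × 100 = 60.07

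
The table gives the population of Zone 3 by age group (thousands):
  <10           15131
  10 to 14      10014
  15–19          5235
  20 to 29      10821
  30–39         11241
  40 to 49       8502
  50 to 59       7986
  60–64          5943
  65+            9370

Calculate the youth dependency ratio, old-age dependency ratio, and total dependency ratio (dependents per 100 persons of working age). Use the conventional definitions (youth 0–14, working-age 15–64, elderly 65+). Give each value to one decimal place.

Youth dependency ratio: 50.6
Old-age dependency ratio: 18.8
Total dependency ratio: 69.4

0–14: 15131 + 10014 = 25145
15–64: 5235 + 10821 + 11241 + 8502 + 7986 + 5943 = 49728
65+: 9370
Youth dependency ratio = 25145 / 49728 × 100 = 50.6
Old-age dependency ratio = 9370 / 49728 × 100 = 18.8
Total dependency ratio = (25145 + 9370) / 49728 × 100 = 34515 / 49728 × 100 = 69.4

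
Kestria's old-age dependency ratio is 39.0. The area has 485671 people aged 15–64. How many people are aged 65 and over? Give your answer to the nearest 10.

Old-age dependency ratio = elderly / working-age × 100
39.0 = E / 485671 × 100
⇒ 189410

Aged 65 and over: 189410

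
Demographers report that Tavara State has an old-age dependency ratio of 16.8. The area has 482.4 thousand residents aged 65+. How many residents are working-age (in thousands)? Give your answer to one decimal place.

Working-age: 2,871.4

Old-age dependency ratio = elderly / working-age × 100
16.8 = 482.4 / W × 100
⇒ 2,871.4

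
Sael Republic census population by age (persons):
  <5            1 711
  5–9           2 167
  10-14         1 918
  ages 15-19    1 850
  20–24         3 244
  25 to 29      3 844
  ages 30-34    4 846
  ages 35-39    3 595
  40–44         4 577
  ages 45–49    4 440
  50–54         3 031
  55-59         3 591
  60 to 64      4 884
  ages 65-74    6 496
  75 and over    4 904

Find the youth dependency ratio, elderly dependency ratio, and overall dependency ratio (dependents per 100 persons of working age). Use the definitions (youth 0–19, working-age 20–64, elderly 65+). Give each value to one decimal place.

0–19: 1 711 + 2 167 + 1 918 + 1 850 = 7 646
20–64: 3 244 + 3 844 + 4 846 + 3 595 + 4 577 + 4 440 + 3 031 + 3 591 + 4 884 = 36 052
65+: 6 496 + 4 904 = 11 400
Youth dependency ratio = 7 646 / 36 052 × 100 = 21.2
Old-age dependency ratio = 11 400 / 36 052 × 100 = 31.6
Total dependency ratio = (7 646 + 11 400) / 36 052 × 100 = 19 046 / 36 052 × 100 = 52.8

Youth dependency ratio: 21.2
Old-age dependency ratio: 31.6
Total dependency ratio: 52.8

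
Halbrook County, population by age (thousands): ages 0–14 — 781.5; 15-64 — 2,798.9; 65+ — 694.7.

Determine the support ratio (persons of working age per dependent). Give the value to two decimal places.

Support ratio = 2,798.9 / (781.5 + 694.7) = 2,798.9 / 1,476.2 = 1.90

Support ratio: 1.90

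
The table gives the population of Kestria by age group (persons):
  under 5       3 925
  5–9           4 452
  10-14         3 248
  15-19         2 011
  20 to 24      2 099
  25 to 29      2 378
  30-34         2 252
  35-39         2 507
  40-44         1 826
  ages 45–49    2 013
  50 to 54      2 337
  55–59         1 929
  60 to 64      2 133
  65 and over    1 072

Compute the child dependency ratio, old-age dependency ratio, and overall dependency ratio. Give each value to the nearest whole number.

Youth dependency ratio: 54
Old-age dependency ratio: 5
Total dependency ratio: 59

0–14: 3 925 + 4 452 + 3 248 = 11 625
15–64: 2 011 + 2 099 + 2 378 + 2 252 + 2 507 + 1 826 + 2 013 + 2 337 + 1 929 + 2 133 = 21 485
65+: 1 072
Youth dependency ratio = 11 625 / 21 485 × 100 = 54
Old-age dependency ratio = 1 072 / 21 485 × 100 = 5
Total dependency ratio = (11 625 + 1 072) / 21 485 × 100 = 12 697 / 21 485 × 100 = 59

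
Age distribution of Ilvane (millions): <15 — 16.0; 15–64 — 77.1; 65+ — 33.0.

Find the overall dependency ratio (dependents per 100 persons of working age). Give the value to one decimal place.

Total dependency ratio: 63.6

Total dependency ratio = (16.0 + 33.0) / 77.1 × 100 = 49.0 / 77.1 × 100 = 63.6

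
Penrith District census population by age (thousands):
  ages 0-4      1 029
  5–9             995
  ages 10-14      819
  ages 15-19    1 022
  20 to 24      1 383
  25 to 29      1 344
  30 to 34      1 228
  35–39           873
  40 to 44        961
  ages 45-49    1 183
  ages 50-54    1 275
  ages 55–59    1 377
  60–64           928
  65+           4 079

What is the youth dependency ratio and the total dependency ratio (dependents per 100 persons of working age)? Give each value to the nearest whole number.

0–14: 1 029 + 995 + 819 = 2 843
15–64: 1 022 + 1 383 + 1 344 + 1 228 + 873 + 961 + 1 183 + 1 275 + 1 377 + 928 = 11 574
65+: 4 079
Youth dependency ratio = 2 843 / 11 574 × 100 = 25
Total dependency ratio = (2 843 + 4 079) / 11 574 × 100 = 6 922 / 11 574 × 100 = 60

Youth dependency ratio: 25
Total dependency ratio: 60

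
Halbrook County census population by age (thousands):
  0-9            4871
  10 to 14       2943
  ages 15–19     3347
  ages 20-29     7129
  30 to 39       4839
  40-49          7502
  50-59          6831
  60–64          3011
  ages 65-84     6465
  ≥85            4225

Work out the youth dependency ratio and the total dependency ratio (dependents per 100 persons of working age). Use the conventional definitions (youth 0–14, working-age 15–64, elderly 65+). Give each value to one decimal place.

0–14: 4871 + 2943 = 7814
15–64: 3347 + 7129 + 4839 + 7502 + 6831 + 3011 = 32659
65+: 6465 + 4225 = 10690
Youth dependency ratio = 7814 / 32659 × 100 = 23.9
Total dependency ratio = (7814 + 10690) / 32659 × 100 = 18504 / 32659 × 100 = 56.7

Youth dependency ratio: 23.9
Total dependency ratio: 56.7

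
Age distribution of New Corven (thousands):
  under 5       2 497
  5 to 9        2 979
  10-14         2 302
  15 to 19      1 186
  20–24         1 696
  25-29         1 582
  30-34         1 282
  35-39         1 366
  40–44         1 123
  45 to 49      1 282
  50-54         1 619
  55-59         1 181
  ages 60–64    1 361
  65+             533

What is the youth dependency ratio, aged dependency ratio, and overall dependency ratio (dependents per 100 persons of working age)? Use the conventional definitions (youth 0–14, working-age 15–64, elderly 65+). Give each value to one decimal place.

Youth dependency ratio: 56.9
Old-age dependency ratio: 3.9
Total dependency ratio: 60.8

0–14: 2 497 + 2 979 + 2 302 = 7 778
15–64: 1 186 + 1 696 + 1 582 + 1 282 + 1 366 + 1 123 + 1 282 + 1 619 + 1 181 + 1 361 = 13 678
65+: 533
Youth dependency ratio = 7 778 / 13 678 × 100 = 56.9
Old-age dependency ratio = 533 / 13 678 × 100 = 3.9
Total dependency ratio = (7 778 + 533) / 13 678 × 100 = 8 311 / 13 678 × 100 = 60.8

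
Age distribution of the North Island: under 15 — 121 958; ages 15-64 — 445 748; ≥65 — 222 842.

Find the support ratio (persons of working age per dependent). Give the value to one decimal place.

Support ratio: 1.3

Support ratio = 445 748 / (121 958 + 222 842) = 445 748 / 344 800 = 1.3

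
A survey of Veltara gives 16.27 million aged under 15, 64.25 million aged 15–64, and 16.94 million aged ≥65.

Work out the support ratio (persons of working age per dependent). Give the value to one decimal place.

Support ratio = 64.25 / (16.27 + 16.94) = 64.25 / 33.21 = 1.9

Support ratio: 1.9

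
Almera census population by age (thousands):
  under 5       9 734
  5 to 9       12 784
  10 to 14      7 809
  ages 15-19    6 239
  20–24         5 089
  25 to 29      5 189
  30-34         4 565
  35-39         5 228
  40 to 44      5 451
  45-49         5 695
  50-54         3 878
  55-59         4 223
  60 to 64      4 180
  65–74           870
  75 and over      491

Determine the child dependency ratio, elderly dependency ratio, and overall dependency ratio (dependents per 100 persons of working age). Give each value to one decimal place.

0–14: 9 734 + 12 784 + 7 809 = 30 327
15–64: 6 239 + 5 089 + 5 189 + 4 565 + 5 228 + 5 451 + 5 695 + 3 878 + 4 223 + 4 180 = 49 737
65+: 870 + 491 = 1 361
Youth dependency ratio = 30 327 / 49 737 × 100 = 61.0
Old-age dependency ratio = 1 361 / 49 737 × 100 = 2.7
Total dependency ratio = (30 327 + 1 361) / 49 737 × 100 = 31 688 / 49 737 × 100 = 63.7

Youth dependency ratio: 61.0
Old-age dependency ratio: 2.7
Total dependency ratio: 63.7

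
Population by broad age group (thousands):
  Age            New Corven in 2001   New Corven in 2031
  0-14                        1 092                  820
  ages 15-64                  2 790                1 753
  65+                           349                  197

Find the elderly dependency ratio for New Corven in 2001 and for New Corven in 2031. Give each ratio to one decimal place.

New Corven in 2001: 12.5
New Corven in 2031: 11.2

New Corven in 2001: 349 / 2 790 × 100 = 12.5
New Corven in 2031: 197 / 1 753 × 100 = 11.2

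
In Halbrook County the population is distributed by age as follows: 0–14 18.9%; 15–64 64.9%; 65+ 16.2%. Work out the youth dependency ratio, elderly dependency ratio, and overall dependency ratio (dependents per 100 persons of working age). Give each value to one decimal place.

Youth dependency ratio = 18.9 / 64.9 × 100 = 29.1
Old-age dependency ratio = 16.2 / 64.9 × 100 = 25.0
Total dependency ratio = (18.9 + 16.2) / 64.9 × 100 = 35.1 / 64.9 × 100 = 54.1

Youth dependency ratio: 29.1
Old-age dependency ratio: 25.0
Total dependency ratio: 54.1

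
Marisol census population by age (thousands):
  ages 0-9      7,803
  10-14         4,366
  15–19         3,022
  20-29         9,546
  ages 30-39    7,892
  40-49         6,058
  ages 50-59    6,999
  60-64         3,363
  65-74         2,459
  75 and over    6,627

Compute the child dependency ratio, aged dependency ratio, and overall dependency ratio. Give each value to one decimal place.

0–14: 7,803 + 4,366 = 12,169
15–64: 3,022 + 9,546 + 7,892 + 6,058 + 6,999 + 3,363 = 36,880
65+: 2,459 + 6,627 = 9,086
Youth dependency ratio = 12,169 / 36,880 × 100 = 33.0
Old-age dependency ratio = 9,086 / 36,880 × 100 = 24.6
Total dependency ratio = (12,169 + 9,086) / 36,880 × 100 = 21,255 / 36,880 × 100 = 57.6

Youth dependency ratio: 33.0
Old-age dependency ratio: 24.6
Total dependency ratio: 57.6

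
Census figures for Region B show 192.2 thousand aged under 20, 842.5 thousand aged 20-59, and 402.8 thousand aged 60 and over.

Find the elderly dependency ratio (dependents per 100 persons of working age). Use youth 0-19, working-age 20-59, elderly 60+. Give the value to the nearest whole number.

Old-age dependency ratio = 402.8 / 842.5 × 100 = 48

Old-age dependency ratio: 48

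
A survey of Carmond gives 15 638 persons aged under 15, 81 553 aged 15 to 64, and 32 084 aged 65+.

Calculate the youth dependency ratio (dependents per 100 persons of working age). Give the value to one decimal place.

Youth dependency ratio: 19.2

Youth dependency ratio = 15 638 / 81 553 × 100 = 19.2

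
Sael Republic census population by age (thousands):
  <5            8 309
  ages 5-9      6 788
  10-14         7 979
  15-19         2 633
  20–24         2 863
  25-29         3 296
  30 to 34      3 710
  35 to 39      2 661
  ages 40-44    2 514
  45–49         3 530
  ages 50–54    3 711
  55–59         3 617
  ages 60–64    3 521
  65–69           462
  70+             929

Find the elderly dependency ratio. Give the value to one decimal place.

0–14: 8 309 + 6 788 + 7 979 = 23 076
15–64: 2 633 + 2 863 + 3 296 + 3 710 + 2 661 + 2 514 + 3 530 + 3 711 + 3 617 + 3 521 = 32 056
65+: 462 + 929 = 1 391
Old-age dependency ratio = 1 391 / 32 056 × 100 = 4.3

Old-age dependency ratio: 4.3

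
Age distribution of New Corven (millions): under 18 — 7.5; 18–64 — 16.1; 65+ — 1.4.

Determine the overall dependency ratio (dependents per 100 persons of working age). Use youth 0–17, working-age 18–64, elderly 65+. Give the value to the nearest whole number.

Total dependency ratio: 55

Total dependency ratio = (7.5 + 1.4) / 16.1 × 100 = 8.9 / 16.1 × 100 = 55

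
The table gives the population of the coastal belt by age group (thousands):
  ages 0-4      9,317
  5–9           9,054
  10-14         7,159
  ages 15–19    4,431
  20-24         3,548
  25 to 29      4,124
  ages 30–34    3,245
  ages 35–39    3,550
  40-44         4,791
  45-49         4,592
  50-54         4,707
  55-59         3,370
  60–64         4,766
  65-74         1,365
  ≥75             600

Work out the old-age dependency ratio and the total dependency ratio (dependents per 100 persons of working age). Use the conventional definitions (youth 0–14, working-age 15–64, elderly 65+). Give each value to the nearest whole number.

Old-age dependency ratio: 5
Total dependency ratio: 67

0–14: 9,317 + 9,054 + 7,159 = 25,530
15–64: 4,431 + 3,548 + 4,124 + 3,245 + 3,550 + 4,791 + 4,592 + 4,707 + 3,370 + 4,766 = 41,124
65+: 1,365 + 600 = 1,965
Old-age dependency ratio = 1,965 / 41,124 × 100 = 5
Total dependency ratio = (25,530 + 1,965) / 41,124 × 100 = 27,495 / 41,124 × 100 = 67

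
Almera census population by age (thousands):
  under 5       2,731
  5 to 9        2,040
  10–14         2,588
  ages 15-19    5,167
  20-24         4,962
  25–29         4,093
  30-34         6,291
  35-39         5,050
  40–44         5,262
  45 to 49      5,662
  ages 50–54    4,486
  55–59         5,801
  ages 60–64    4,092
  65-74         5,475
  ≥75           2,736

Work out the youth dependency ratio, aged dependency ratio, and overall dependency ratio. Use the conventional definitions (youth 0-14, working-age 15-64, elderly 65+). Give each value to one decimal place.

Youth dependency ratio: 14.5
Old-age dependency ratio: 16.1
Total dependency ratio: 30.6

0–14: 2,731 + 2,040 + 2,588 = 7,359
15–64: 5,167 + 4,962 + 4,093 + 6,291 + 5,050 + 5,262 + 5,662 + 4,486 + 5,801 + 4,092 = 50,866
65+: 5,475 + 2,736 = 8,211
Youth dependency ratio = 7,359 / 50,866 × 100 = 14.5
Old-age dependency ratio = 8,211 / 50,866 × 100 = 16.1
Total dependency ratio = (7,359 + 8,211) / 50,866 × 100 = 15,570 / 50,866 × 100 = 30.6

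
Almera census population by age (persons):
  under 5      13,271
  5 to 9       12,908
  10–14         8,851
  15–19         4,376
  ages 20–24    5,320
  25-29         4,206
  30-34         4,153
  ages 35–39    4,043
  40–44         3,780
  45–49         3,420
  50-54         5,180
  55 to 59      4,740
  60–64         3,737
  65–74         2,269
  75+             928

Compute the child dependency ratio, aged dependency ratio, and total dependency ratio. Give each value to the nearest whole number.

0–14: 13,271 + 12,908 + 8,851 = 35,030
15–64: 4,376 + 5,320 + 4,206 + 4,153 + 4,043 + 3,780 + 3,420 + 5,180 + 4,740 + 3,737 = 42,955
65+: 2,269 + 928 = 3,197
Youth dependency ratio = 35,030 / 42,955 × 100 = 82
Old-age dependency ratio = 3,197 / 42,955 × 100 = 7
Total dependency ratio = (35,030 + 3,197) / 42,955 × 100 = 38,227 / 42,955 × 100 = 89

Youth dependency ratio: 82
Old-age dependency ratio: 7
Total dependency ratio: 89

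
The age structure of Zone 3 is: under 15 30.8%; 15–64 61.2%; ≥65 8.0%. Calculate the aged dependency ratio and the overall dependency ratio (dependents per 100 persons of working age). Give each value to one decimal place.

Old-age dependency ratio = 8.0 / 61.2 × 100 = 13.1
Total dependency ratio = (30.8 + 8.0) / 61.2 × 100 = 38.8 / 61.2 × 100 = 63.4

Old-age dependency ratio: 13.1
Total dependency ratio: 63.4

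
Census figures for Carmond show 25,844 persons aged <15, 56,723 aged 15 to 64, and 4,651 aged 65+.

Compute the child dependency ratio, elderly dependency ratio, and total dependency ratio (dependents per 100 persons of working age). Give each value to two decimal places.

Youth dependency ratio = 25,844 / 56,723 × 100 = 45.56
Old-age dependency ratio = 4,651 / 56,723 × 100 = 8.20
Total dependency ratio = (25,844 + 4,651) / 56,723 × 100 = 30,495 / 56,723 × 100 = 53.76

Youth dependency ratio: 45.56
Old-age dependency ratio: 8.20
Total dependency ratio: 53.76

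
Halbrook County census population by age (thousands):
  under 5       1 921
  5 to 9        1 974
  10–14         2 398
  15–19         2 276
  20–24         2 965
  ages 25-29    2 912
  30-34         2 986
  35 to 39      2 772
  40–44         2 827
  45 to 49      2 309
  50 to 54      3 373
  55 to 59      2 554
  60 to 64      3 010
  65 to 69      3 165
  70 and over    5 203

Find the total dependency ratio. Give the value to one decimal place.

Total dependency ratio: 52.4

0–14: 1 921 + 1 974 + 2 398 = 6 293
15–64: 2 276 + 2 965 + 2 912 + 2 986 + 2 772 + 2 827 + 2 309 + 3 373 + 2 554 + 3 010 = 27 984
65+: 3 165 + 5 203 = 8 368
Total dependency ratio = (6 293 + 8 368) / 27 984 × 100 = 14 661 / 27 984 × 100 = 52.4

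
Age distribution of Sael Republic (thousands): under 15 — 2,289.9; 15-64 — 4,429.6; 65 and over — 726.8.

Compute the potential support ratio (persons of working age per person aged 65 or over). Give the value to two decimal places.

Potential support ratio: 6.09

Potential support ratio = 4,429.6 / 726.8 = 6.09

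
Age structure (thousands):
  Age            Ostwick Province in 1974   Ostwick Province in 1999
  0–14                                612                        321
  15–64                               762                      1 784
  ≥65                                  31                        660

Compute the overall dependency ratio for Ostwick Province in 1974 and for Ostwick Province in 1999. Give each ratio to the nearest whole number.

Ostwick Province in 1974: (612 + 31) / 762 × 100 = 643 / 762 × 100 = 84
Ostwick Province in 1999: (321 + 660) / 1 784 × 100 = 981 / 1 784 × 100 = 55

Ostwick Province in 1974: 84
Ostwick Province in 1999: 55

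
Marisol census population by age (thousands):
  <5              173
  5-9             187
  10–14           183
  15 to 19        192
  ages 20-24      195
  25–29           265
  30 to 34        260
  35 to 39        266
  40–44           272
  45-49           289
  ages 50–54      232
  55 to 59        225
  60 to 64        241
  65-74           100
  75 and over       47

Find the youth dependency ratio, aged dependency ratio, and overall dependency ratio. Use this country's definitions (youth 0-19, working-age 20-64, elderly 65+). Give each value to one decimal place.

Youth dependency ratio: 32.7
Old-age dependency ratio: 6.5
Total dependency ratio: 39.3

0–19: 173 + 187 + 183 + 192 = 735
20–64: 195 + 265 + 260 + 266 + 272 + 289 + 232 + 225 + 241 = 2245
65+: 100 + 47 = 147
Youth dependency ratio = 735 / 2245 × 100 = 32.7
Old-age dependency ratio = 147 / 2245 × 100 = 6.5
Total dependency ratio = (735 + 147) / 2245 × 100 = 882 / 2245 × 100 = 39.3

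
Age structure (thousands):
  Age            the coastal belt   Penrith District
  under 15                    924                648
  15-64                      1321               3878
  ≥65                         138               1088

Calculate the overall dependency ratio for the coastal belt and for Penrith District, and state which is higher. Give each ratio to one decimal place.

the coastal belt: 80.4
Penrith District: 44.8
Higher: the coastal belt

the coastal belt: (924 + 138) / 1321 × 100 = 1062 / 1321 × 100 = 80.4
Penrith District: (648 + 1088) / 3878 × 100 = 1736 / 3878 × 100 = 44.8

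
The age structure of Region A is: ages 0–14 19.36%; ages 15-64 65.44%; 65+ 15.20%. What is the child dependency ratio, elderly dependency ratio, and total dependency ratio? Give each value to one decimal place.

Youth dependency ratio = 19.36 / 65.44 × 100 = 29.6
Old-age dependency ratio = 15.20 / 65.44 × 100 = 23.2
Total dependency ratio = (19.36 + 15.20) / 65.44 × 100 = 34.56 / 65.44 × 100 = 52.8

Youth dependency ratio: 29.6
Old-age dependency ratio: 23.2
Total dependency ratio: 52.8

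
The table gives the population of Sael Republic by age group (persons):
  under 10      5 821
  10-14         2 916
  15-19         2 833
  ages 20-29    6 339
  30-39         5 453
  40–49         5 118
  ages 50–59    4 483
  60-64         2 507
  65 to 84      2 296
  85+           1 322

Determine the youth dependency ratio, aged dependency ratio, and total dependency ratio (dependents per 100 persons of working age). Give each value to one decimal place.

Youth dependency ratio: 32.7
Old-age dependency ratio: 13.5
Total dependency ratio: 46.2

0–14: 5 821 + 2 916 = 8 737
15–64: 2 833 + 6 339 + 5 453 + 5 118 + 4 483 + 2 507 = 26 733
65+: 2 296 + 1 322 = 3 618
Youth dependency ratio = 8 737 / 26 733 × 100 = 32.7
Old-age dependency ratio = 3 618 / 26 733 × 100 = 13.5
Total dependency ratio = (8 737 + 3 618) / 26 733 × 100 = 12 355 / 26 733 × 100 = 46.2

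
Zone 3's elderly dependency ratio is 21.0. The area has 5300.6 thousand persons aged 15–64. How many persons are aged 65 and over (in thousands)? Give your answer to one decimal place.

Aged 65 and over: 1113.1

Old-age dependency ratio = elderly / working-age × 100
21.0 = E / 5300.6 × 100
⇒ 1113.1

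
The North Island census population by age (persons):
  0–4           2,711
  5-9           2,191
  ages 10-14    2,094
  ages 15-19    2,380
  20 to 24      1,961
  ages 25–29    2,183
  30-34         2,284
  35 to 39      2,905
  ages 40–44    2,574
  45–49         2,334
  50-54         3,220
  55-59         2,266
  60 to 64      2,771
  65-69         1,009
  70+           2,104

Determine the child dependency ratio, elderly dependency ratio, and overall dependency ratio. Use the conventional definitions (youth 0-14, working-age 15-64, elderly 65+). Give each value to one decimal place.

Youth dependency ratio: 28.1
Old-age dependency ratio: 12.5
Total dependency ratio: 40.6

0–14: 2,711 + 2,191 + 2,094 = 6,996
15–64: 2,380 + 1,961 + 2,183 + 2,284 + 2,905 + 2,574 + 2,334 + 3,220 + 2,266 + 2,771 = 24,878
65+: 1,009 + 2,104 = 3,113
Youth dependency ratio = 6,996 / 24,878 × 100 = 28.1
Old-age dependency ratio = 3,113 / 24,878 × 100 = 12.5
Total dependency ratio = (6,996 + 3,113) / 24,878 × 100 = 10,109 / 24,878 × 100 = 40.6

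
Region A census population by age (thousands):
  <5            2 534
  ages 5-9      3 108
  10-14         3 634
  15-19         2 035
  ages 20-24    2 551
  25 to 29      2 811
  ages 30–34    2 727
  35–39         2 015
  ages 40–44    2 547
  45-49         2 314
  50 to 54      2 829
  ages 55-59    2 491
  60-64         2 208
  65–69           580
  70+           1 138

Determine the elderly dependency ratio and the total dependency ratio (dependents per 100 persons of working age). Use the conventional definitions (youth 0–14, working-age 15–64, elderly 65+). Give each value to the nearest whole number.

Old-age dependency ratio: 7
Total dependency ratio: 45

0–14: 2 534 + 3 108 + 3 634 = 9 276
15–64: 2 035 + 2 551 + 2 811 + 2 727 + 2 015 + 2 547 + 2 314 + 2 829 + 2 491 + 2 208 = 24 528
65+: 580 + 1 138 = 1 718
Old-age dependency ratio = 1 718 / 24 528 × 100 = 7
Total dependency ratio = (9 276 + 1 718) / 24 528 × 100 = 10 994 / 24 528 × 100 = 45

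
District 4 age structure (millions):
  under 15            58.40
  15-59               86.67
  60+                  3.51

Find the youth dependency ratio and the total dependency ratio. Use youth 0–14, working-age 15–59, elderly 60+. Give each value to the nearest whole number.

Youth dependency ratio = 58.40 / 86.67 × 100 = 67
Total dependency ratio = (58.40 + 3.51) / 86.67 × 100 = 61.91 / 86.67 × 100 = 71

Youth dependency ratio: 67
Total dependency ratio: 71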